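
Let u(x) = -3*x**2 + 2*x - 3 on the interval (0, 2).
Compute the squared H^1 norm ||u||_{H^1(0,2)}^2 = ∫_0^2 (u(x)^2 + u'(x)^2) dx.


||u||_{H^1}^2 = 1774/15

The H^1 norm (squared) on an interval (0, L) is
  ||u||_{H^1}^2 = ∫_0^L u(x)^2 dx + ∫_0^L u'(x)^2 dx.
Compute u'(x) = 2 - 6*x.
Then u(x)^2 = 9*x**4 - 12*x**3 + 22*x**2 - 12*x + 9 and u'(x)^2 = 36*x**2 - 24*x + 4.
Integrate each monomial from 0 to 2 using ∫_0^2 c·x^n dx = c·2^(n+1)/(n+1):
  ∫_0^2 u(x)^2 dx = ∫_0^2 (9*x^4 - 12*x^3 + 22*x^2 - 12*x + 9) dx. Term by term:
    ∫_0^2 9*x^4 dx = 288/5;  ∫_0^2 -12*x^3 dx = -48;  ∫_0^2 22*x^2 dx = 176/3;
    ∫_0^2 -12*x dx = -24;  ∫_0^2 9 dx = 18.
  Sum: 288/5 − 48 + 176/3 − 24 + 18 = 934/15.
  ∫_0^2 u'(x)^2 dx = ∫_0^2 (36*x^2 - 24*x + 4) dx. Term by term:
    ∫_0^2 36*x^2 dx = 96;  ∫_0^2 -24*x dx = -48;  ∫_0^2 4 dx = 8.
  Sum: 96 − 48 + 8 = 56.
Adding: ||u||_{H^1}^2 = 934/15 + 56 = 1774/15.


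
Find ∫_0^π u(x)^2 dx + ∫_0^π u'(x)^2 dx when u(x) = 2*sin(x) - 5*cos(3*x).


||u||_{H^1(0,π)}^2 = 129*π

u'(x) = 15*sin(3*x) + 2*cos(x).
Expand u² and (u')² and integrate term by term on (0, π), using: for integers n ≥ 1, ∫_0^π sin²(nx) dx = ∫_0^π cos²(nx) dx = π/2; for n ≠ n', ∫_0^π sin(nx)sin(n'x) dx = ∫_0^π cos(nx)cos(n'x) dx = 0; and by product-to-sum, ∫_0^π sin(nx)cos(n'x) dx = ½∫_0^π [sin((n+n')x) + sin((n−n')x)] dx, which is 0 when n+n' is even and 2n/(n²−n'²) when n+n' is odd (it need not vanish on (0, π)).
  u² squared terms: (-5)²·∫cos(3x)² dx = 25·π/2 = 25*π/2;  (2)²·∫sin(x)² dx = 4·π/2 = 2*π.
  u² cross terms: 2·(-5)·(2)·∫cos(3x)·sin(x) dx = -20·(0) = 0.
  So ∫_0^π u² dx = 25*π/2 + 2*π + 0 = 29*π/2.
  (u')² squared terms: (2)²·∫cos(x)² dx = 4·π/2 = 2*π;  (15)²·∫sin(3x)² dx = 225·π/2 = 225*π/2.
  (u')² cross terms: 2·(2)·(15)·∫cos(x)·sin(3x) dx = 60·(0) = 0.
  So ∫_0^π (u')² dx = 2*π + 225*π/2 + 0 = 229*π/2.
||u||_{H^1}^2 = (29*π/2) + (229*π/2) = 129*π.


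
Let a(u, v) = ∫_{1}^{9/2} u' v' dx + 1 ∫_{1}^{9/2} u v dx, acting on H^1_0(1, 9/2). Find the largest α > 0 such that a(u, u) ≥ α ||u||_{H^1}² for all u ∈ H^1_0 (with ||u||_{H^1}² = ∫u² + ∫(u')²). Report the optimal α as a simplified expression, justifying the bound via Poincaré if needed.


α = 1

Coercivity of a(·,·) on H^1_0(1, 9/2) means a(u, u) ≥ α ||u||_{H^1}² for every u ∈ H^1_0.
The interval has length L = 7/2, and Poincaré/coercivity depend only on L. Here a(u, u) = ∫(u')² + (1)·∫u².
Here c = 1 ≥ 1, so a(u,u) = ∫(u')² + c∫u² ≥ ∫(u')² + ∫u² = ||u||_{H^1}², i.e. α = 1 works. No larger α is possible: a(u,u) ≥ α||u||_{H^1}² means (1−α)∫(u')² ≥ (α−c)∫u², and for the modes u_n = sin(nπ(x−x₀)/L) (x₀ the left endpoint) one has ∫u_n²/∫(u_n')² = (L/(nπ))² → 0, so a(u_n,u_n)/||u_n||_{H^1}² → 1. Hence the optimal constant is α = 1.
Therefore α = 1.


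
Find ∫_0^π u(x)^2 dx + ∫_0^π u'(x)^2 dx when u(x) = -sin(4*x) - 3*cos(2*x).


||u||_{H^1(0,π)}^2 = 31*π

u'(x) = 6*sin(2*x) - 4*cos(4*x).
Expand u² and (u')² and integrate term by term on (0, π), using: for integers n ≥ 1, ∫_0^π sin²(nx) dx = ∫_0^π cos²(nx) dx = π/2; for n ≠ n', ∫_0^π sin(nx)sin(n'x) dx = ∫_0^π cos(nx)cos(n'x) dx = 0; and by product-to-sum, ∫_0^π sin(nx)cos(n'x) dx = ½∫_0^π [sin((n+n')x) + sin((n−n')x)] dx, which is 0 when n+n' is even and 2n/(n²−n'²) when n+n' is odd (it need not vanish on (0, π)).
  u² squared terms: (-1)²·∫sin(4x)² dx = 1·π/2 = π/2;  (-3)²·∫cos(2x)² dx = 9·π/2 = 9*π/2.
  u² cross terms: 2·(-1)·(-3)·∫sin(4x)·cos(2x) dx = 6·(0) = 0.
  So ∫_0^π u² dx = π/2 + 9*π/2 + 0 = 5*π.
  (u')² squared terms: (-4)²·∫cos(4x)² dx = 16·π/2 = 8*π;  (6)²·∫sin(2x)² dx = 36·π/2 = 18*π.
  (u')² cross terms: 2·(-4)·(6)·∫cos(4x)·sin(2x) dx = -48·(0) = 0.
  So ∫_0^π (u')² dx = 8*π + 18*π + 0 = 26*π.
||u||_{H^1}^2 = (5*π) + (26*π) = 31*π.


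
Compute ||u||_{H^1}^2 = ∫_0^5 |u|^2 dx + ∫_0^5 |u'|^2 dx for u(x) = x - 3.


||u||_{H^1}^2 = 50/3

The H^1 norm (squared) on an interval (0, L) is
  ||u||_{H^1}^2 = ∫_0^L u(x)^2 dx + ∫_0^L u'(x)^2 dx.
Compute u'(x) = 1.
Then u(x)^2 = x**2 - 6*x + 9 and u'(x)^2 = 1.
Integrate each monomial from 0 to 5 using ∫_0^5 c·x^n dx = c·5^(n+1)/(n+1):
  ∫_0^5 u(x)^2 dx = ∫_0^5 (x^2 - 6*x + 9) dx. Term by term:
    ∫_0^5 x^2 dx = 125/3;  ∫_0^5 -6*x dx = -75;  ∫_0^5 9 dx = 45.
  Sum: 125/3 − 75 + 45 = 35/3.
  ∫_0^5 u'(x)^2 dx = ∫_0^5 (1) dx. Term by term:
    ∫_0^5 1 dx = 5.
Adding: ||u||_{H^1}^2 = 35/3 + 5 = 50/3.


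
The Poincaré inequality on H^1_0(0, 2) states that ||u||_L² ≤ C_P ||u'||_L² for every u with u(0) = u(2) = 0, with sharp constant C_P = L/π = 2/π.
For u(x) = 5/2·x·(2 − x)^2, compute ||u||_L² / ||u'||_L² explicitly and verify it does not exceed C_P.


||u||_L² / ||u'||_L² = sqrt(14)/7 < C_P = 2/π.

u(x) = 5/2·x·(2 − x)^2, so u'(x) = 5*(x/2 - 1)*(3*x - 2).
u(x) = 5/2·x·(2 − x)^2 vanishes at x = 0 and x = 2, so u ∈ H^1_0(0, 2). Differentiate via the product rule and integrate the resulting polynomials term by term.
  ∫_0^2 u² dx = ∫_0^2 (25*x^6/4 - 50*x^5 + 150*x^4 - 200*x^3 + 100*x^2) dx. Term by term:
    ∫_0^2 25*x^6/4 dx = 800/7;  ∫_0^2 -50*x^5 dx = -1600/3;  ∫_0^2 150*x^4 dx = 960;
    ∫_0^2 -200*x^3 dx = -800;  ∫_0^2 100*x^2 dx = 800/3.
  Sum: 800/7 − 1600/3 + 960 − 800 + 800/3 = 160/21.
  ∫_0^2 (u')² dx = ∫_0^2 (225*x^4/4 - 300*x^3 + 550*x^2 - 400*x + 100) dx. Term by term:
    ∫_0^2 225*x^4/4 dx = 360;  ∫_0^2 -300*x^3 dx = -1200;  ∫_0^2 550*x^2 dx = 4400/3;
    ∫_0^2 -400*x dx = -800;  ∫_0^2 100 dx = 200.
  Sum: 360 − 1200 + 4400/3 − 800 + 200 = 80/3.
∫_0^2 u² dx = 160/21, so ||u||_L² = 4*sqrt(210)/21.
∫_0^2 (u')² dx = 80/3, so ||u'||_L² = 4*sqrt(15)/3.
Ratio ||u||_L² / ||u'||_L² = sqrt(14)/7.
Sharp Poincaré constant on H^1_0(0, 2) is C_P = L/π = 2/π, achieved by sin(π/2·x).
A polynomial bump cannot attain the sharp Poincaré constant (only the first sine eigenfunction does), so the ratio is strictly less than C_P, consistent with ||u||_L² ≤ C_P ||u'||_L².


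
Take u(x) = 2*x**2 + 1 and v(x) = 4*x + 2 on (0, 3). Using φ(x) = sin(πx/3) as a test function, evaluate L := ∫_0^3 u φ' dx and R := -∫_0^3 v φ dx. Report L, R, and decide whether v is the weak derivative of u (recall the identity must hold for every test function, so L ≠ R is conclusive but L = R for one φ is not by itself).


LHS = -36/π, RHS = -48/π. No, v is not the weak derivative of u.

u(x) = 2*x**2 + 1, classical derivative u'(x) = 4*x.
φ(x) = sin(πx/3), so φ'(x) = π*cos(π*x/3)/3.
Note φ(0) = φ(3) = 0, so the boundary term u·φ vanishes.
LHS = ∫_0^3 u(x) φ'(x) dx = ∫_0^3 (2*π*x^2*cos(π*x/3)/3 + π*cos(π*x/3)/3) dx. Term by term:
  ∫_0^3 π*cos(π*x/3)/3 dx = 0;  ∫_0^3 2*π*x^2*cos(π*x/3)/3 dx = -36/π.
Sum: 0 − 36/π = -36/π.
So LHS = -36/π.
∫_0^3 v(x) φ(x) dx = ∫_0^3 (4*x*sin(π*x/3) + 2*sin(π*x/3)) dx. Term by term:
  ∫_0^3 2*sin(π*x/3) dx = 12/π;  ∫_0^3 4*x*sin(π*x/3) dx = 36/π.
Sum: 12/π + 36/π = 48/π.
So RHS = -∫_0^3 v(x) φ(x) dx = -48/π.
LHS − RHS = 12/π ≠ 0, so the identity fails.
(For a valid weak derivative the identity must hold for EVERY test function, in particular this one. The failure shows v is NOT the weak derivative of u.)
Correct weak derivative would be u'(x) = 4*x.


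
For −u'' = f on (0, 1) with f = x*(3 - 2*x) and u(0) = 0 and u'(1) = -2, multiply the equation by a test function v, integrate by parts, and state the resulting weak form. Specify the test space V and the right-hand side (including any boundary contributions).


V = {v ∈ H^1(0, 1) : v(0) = 0} (test functions vanish at x = 0 where u is specified); weak form: ∫_0^1 u'v' dx = ∫_0^1 (x*(3 - 2*x)) v dx − 2·v(1) for all v ∈ V.

Multiply both sides by a test function v and integrate from 0 to 1:
  ∫_0^1 −u''(x) v(x) dx = ∫_0^1 f(x) v(x) dx.
Integrate the LHS by parts once:
  ∫_0^1 −u'' v dx = −[u'(x) v(x)]_0^1 + ∫_0^1 u'(x) v'(x) dx.
Thus ∫_0^1 u'(x) v'(x) dx = ∫_0^1 f(x) v(x) dx + [u'(x) v(x)]_0^1.
Choose V so that boundary terms are either known or forced to vanish.
Mixed BC: u(0) = 0 (Dirichlet) and u'(1) = -2 (Neumann). Define V = {v ∈ H^1(0, 1) : v(0) = 0}. Then [u' v]_0^1 = u'(1)·v(1) − u'(0)·0 = − 2·v(1).
Weak formulation: find u (satisfying any essential BC) such that ∫_0^1 u'(x) v'(x) dx = ∫_0^1 f v dx − 2·v(1) for all v ∈ V (Dirichlet at 0 absorbed into V; Neumann datum at x = 1 contributes the boundary term).
Substituting f(x) = x*(3 - 2*x), the right-hand side is ∫_0^1 (x*(3 - 2*x)) v dx − 2·v(1).


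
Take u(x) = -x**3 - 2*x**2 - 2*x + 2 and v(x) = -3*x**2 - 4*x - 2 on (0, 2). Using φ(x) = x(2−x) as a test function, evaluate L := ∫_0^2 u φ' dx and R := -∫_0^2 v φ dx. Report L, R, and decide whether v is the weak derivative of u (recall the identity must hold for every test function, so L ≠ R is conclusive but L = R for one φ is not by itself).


LHS = 64/5, RHS = 64/5. Yes, v = u' weakly.

u(x) = -x**3 - 2*x**2 - 2*x + 2, classical derivative u'(x) = -3*x**2 - 4*x - 2.
φ(x) = x(2−x), so φ'(x) = 2 - 2*x.
Note φ(0) = φ(2) = 0, so the boundary term u·φ vanishes.
LHS = ∫_0^2 u(x) φ'(x) dx = ∫_0^2 (2*x^4 + 2*x^3 - 8*x + 4) dx. Term by term:
  ∫_0^2 2*x^4 dx = 64/5;  ∫_0^2 2*x^3 dx = 8;  ∫_0^2 -8*x dx = -16;
  ∫_0^2 4 dx = 8.
Sum: 64/5 + 8 − 16 + 8 = 64/5.
So LHS = 64/5.
∫_0^2 v(x) φ(x) dx = ∫_0^2 (3*x^4 - 2*x^3 - 6*x^2 - 4*x) dx. Term by term:
  ∫_0^2 3*x^4 dx = 96/5;  ∫_0^2 -2*x^3 dx = -8;  ∫_0^2 -6*x^2 dx = -16;
  ∫_0^2 -4*x dx = -8.
Sum: 96/5 − 8 − 16 − 8 = -64/5.
So RHS = -∫_0^2 v(x) φ(x) dx = 64/5.
LHS = RHS, so the identity holds for this test φ.
Moreover u is smooth here and v(x) = u'(x) = -3*x**2 - 4*x - 2 pointwise, so the identity holds for every test function. Hence v is the weak derivative of u.


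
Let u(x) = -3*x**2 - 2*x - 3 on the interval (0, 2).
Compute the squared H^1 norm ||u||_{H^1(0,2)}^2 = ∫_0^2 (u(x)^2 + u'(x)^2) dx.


||u||_{H^1}^2 = 5374/15

The H^1 norm (squared) on an interval (0, L) is
  ||u||_{H^1}^2 = ∫_0^L u(x)^2 dx + ∫_0^L u'(x)^2 dx.
Compute u'(x) = -6*x - 2.
Then u(x)^2 = 9*x**4 + 12*x**3 + 22*x**2 + 12*x + 9 and u'(x)^2 = 36*x**2 + 24*x + 4.
Integrate each monomial from 0 to 2 using ∫_0^2 c·x^n dx = c·2^(n+1)/(n+1):
  ∫_0^2 u(x)^2 dx = ∫_0^2 (9*x^4 + 12*x^3 + 22*x^2 + 12*x + 9) dx. Term by term:
    ∫_0^2 9*x^4 dx = 288/5;  ∫_0^2 12*x^3 dx = 48;  ∫_0^2 22*x^2 dx = 176/3;
    ∫_0^2 12*x dx = 24;  ∫_0^2 9 dx = 18.
  Sum: 288/5 + 48 + 176/3 + 24 + 18 = 3094/15.
  ∫_0^2 u'(x)^2 dx = ∫_0^2 (36*x^2 + 24*x + 4) dx. Term by term:
    ∫_0^2 36*x^2 dx = 96;  ∫_0^2 24*x dx = 48;  ∫_0^2 4 dx = 8.
  Sum: 96 + 48 + 8 = 152.
Adding: ||u||_{H^1}^2 = 3094/15 + 152 = 5374/15.


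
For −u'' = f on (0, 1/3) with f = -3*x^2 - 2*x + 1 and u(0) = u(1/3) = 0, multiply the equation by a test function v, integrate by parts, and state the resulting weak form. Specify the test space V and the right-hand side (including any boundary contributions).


V = H^1_0(0, 1/3) (so v(0) = v(1/3) = 0); weak form: ∫_0^1/3 u'v' dx = ∫_0^1/3 (-3*x^2 - 2*x + 1) v dx for all v ∈ V.

Multiply both sides by a test function v and integrate from 0 to 1/3:
  ∫_0^1/3 −u''(x) v(x) dx = ∫_0^1/3 f(x) v(x) dx.
Integrate the LHS by parts once:
  ∫_0^1/3 −u'' v dx = −[u'(x) v(x)]_0^1/3 + ∫_0^1/3 u'(x) v'(x) dx.
Thus ∫_0^1/3 u'(x) v'(x) dx = ∫_0^1/3 f(x) v(x) dx + [u'(x) v(x)]_0^1/3.
Choose V so that boundary terms are either known or forced to vanish.
u is Dirichlet: u(0) = u(1/3) = 0. Let V = H^1_0(0, 1/3); then v(0) = v(1/3) = 0, and [u' v]_0^1/3 = 0.
Weak formulation: find u (satisfying any essential BC) such that ∫_0^1/3 u'(x) v'(x) dx = ∫_0^1/3 f v dx for all v ∈ V.
Substituting f(x) = -3*x^2 - 2*x + 1, the right-hand side is ∫_0^1/3 (-3*x^2 - 2*x + 1) v dx.


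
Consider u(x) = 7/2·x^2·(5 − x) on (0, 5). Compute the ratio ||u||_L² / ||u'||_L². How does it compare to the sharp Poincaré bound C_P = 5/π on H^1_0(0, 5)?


||u||_L² / ||u'||_L² = 5*sqrt(14)/14 < C_P = 5/π.

u(x) = 7/2·x^2·(5 − x), so u'(x) = 7*x*(10 - 3*x)/2.
u(x) = 7/2·x^2·(5 − x) vanishes at x = 0 and x = 5, so u ∈ H^1_0(0, 5). Differentiate via the product rule and integrate the resulting polynomials term by term.
  ∫_0^5 u² dx = ∫_0^5 (49*x^6/4 - 245*x^5/2 + 1225*x^4/4) dx. Term by term:
    ∫_0^5 49*x^6/4 dx = 546875/4;  ∫_0^5 -245*x^5/2 dx = -3828125/12;  ∫_0^5 1225*x^4/4 dx = 765625/4.
  Sum: 546875/4 − 3828125/12 + 765625/4 = 109375/12.
  ∫_0^5 (u')² dx = ∫_0^5 (441*x^4/4 - 735*x^3 + 1225*x^2) dx. Term by term:
    ∫_0^5 441*x^4/4 dx = 275625/4;  ∫_0^5 -735*x^3 dx = -459375/4;  ∫_0^5 1225*x^2 dx = 153125/3.
  Sum: 275625/4 − 459375/4 + 153125/3 = 30625/6.
∫_0^5 u² dx = 109375/12, so ||u||_L² = 125*sqrt(21)/6.
∫_0^5 (u')² dx = 30625/6, so ||u'||_L² = 175*sqrt(6)/6.
Ratio ||u||_L² / ||u'||_L² = 5*sqrt(14)/14.
Sharp Poincaré constant on H^1_0(0, 5) is C_P = L/π = 5/π, achieved by sin(π/5·x).
A polynomial bump cannot attain the sharp Poincaré constant (only the first sine eigenfunction does), so the ratio is strictly less than C_P, consistent with ||u||_L² ≤ C_P ||u'||_L².


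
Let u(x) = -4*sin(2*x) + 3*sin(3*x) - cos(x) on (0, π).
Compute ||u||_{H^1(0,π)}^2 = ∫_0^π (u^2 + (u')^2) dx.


||u||_{H^1(0,π)}^2 = 64/3 + 86*π

u'(x) = sin(x) - 8*cos(2*x) + 9*cos(3*x).
Expand u² and (u')² and integrate term by term on (0, π), using: for integers n ≥ 1, ∫_0^π sin²(nx) dx = ∫_0^π cos²(nx) dx = π/2; for n ≠ n', ∫_0^π sin(nx)sin(n'x) dx = ∫_0^π cos(nx)cos(n'x) dx = 0; and by product-to-sum, ∫_0^π sin(nx)cos(n'x) dx = ½∫_0^π [sin((n+n')x) + sin((n−n')x)] dx, which is 0 when n+n' is even and 2n/(n²−n'²) when n+n' is odd (it need not vanish on (0, π)).
  u² squared terms: (-1)²·∫cos(x)² dx = 1·π/2 = π/2;  (-4)²·∫sin(2x)² dx = 16·π/2 = 8*π;  (3)²·∫sin(3x)² dx = 9·π/2 = 9*π/2.
  u² cross terms: 2·(-1)·(-4)·∫cos(x)·sin(2x) dx = 8·(4/3) = 32/3;  2·(-1)·(3)·∫cos(x)·sin(3x) dx = -6·(0) = 0;  2·(-4)·(3)·∫sin(2x)·sin(3x) dx = -24·(0) = 0.
  So ∫_0^π u² dx = π/2 + 8*π + 9*π/2 + 32/3 + 0 + 0 = 32/3 + 13*π.
  (u')² squared terms: (-8)²·∫cos(2x)² dx = 64·π/2 = 32*π;  (9)²·∫cos(3x)² dx = 81·π/2 = 81*π/2;  (1)²·∫sin(x)² dx = 1·π/2 = π/2.
  (u')² cross terms: 2·(-8)·(9)·∫cos(2x)·cos(3x) dx = -144·(0) = 0;  2·(-8)·(1)·∫cos(2x)·sin(x) dx = -16·(-2/3) = 32/3;  2·(9)·(1)·∫cos(3x)·sin(x) dx = 18·(0) = 0.
  So ∫_0^π (u')² dx = 32*π + 81*π/2 + π/2 + 0 + 32/3 + 0 = 32/3 + 73*π.
||u||_{H^1}^2 = (32/3 + 13*π) + (32/3 + 73*π) = 64/3 + 86*π.


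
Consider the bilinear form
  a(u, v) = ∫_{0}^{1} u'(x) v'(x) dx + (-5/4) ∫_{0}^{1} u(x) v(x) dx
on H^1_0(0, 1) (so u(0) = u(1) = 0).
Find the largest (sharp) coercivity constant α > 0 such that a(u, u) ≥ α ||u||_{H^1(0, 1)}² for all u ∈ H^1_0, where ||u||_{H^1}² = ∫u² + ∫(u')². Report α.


α = (-5/4 + π^2)/(1 + π^2)

Coercivity of a(·,·) on H^1_0(0, 1) means a(u, u) ≥ α ||u||_{H^1}² for every u ∈ H^1_0.
The interval has length L = 1, and Poincaré/coercivity depend only on L. Here a(u, u) = ∫(u')² + (-5/4)·∫u².
Here c = -5/4 < 0 with |c| < (π/L)² = π^2, so coercivity still holds. The condition a(u,u) ≥ α||u||_{H^1}² reads (1−α)∫(u')² ≥ (α−c)∫u². Any admissible α is ≤ 1 (rapidly oscillating u have ∫u²/∫(u')² → 0), and α = 1 would force 0 ≥ (1−c)∫u², impossible since c < 1; so 1−α > 0. By the sharp Poincaré inequality on H^1_0 of an interval of length L, ∫(u')² ≥ (π/L)²∫u² with equality for the first sine mode sin(π(x−x₀)/L) (x₀ the left endpoint), so the inequality holds for all u iff (1−α)(π/L)² ≥ α − c, i.e. α ≤ ((π/L)² + c)/((π/L)² + 1) = (1 + c(L/π)²)/(1 + (L/π)²). (Direct route, valid since c ≤ 0: Poincaré gives c∫u² ≥ c(L/π)²∫(u')², so a(u,u) ≥ (1 + c(L/π)²)∫(u')², while ||u||_{H^1}² ≤ (1 + (L/π)²)∫(u')²; dividing yields the same α.) With (π/L)² = π^2 and c = -5/4, the largest admissible constant is α = ((π/L)² + c)/((π/L)² + 1).
Simplifying, α = (-5/4 + π^2)/(1 + π^2).


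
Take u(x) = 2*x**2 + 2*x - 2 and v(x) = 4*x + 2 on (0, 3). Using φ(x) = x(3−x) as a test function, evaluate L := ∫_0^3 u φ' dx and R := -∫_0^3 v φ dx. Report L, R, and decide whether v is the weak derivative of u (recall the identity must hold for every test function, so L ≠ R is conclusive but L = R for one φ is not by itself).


LHS = -36, RHS = -36. Yes, v = u' weakly.

u(x) = 2*x**2 + 2*x - 2, classical derivative u'(x) = 4*x + 2.
φ(x) = x(3−x), so φ'(x) = 3 - 2*x.
Note φ(0) = φ(3) = 0, so the boundary term u·φ vanishes.
LHS = ∫_0^3 u(x) φ'(x) dx = ∫_0^3 (-4*x^3 + 2*x^2 + 10*x - 6) dx. Term by term:
  ∫_0^3 -4*x^3 dx = -81;  ∫_0^3 2*x^2 dx = 18;  ∫_0^3 10*x dx = 45;
  ∫_0^3 -6 dx = -18.
Sum: -81 + 18 + 45 − 18 = -36.
So LHS = -36.
∫_0^3 v(x) φ(x) dx = ∫_0^3 (-4*x^3 + 10*x^2 + 6*x) dx. Term by term:
  ∫_0^3 -4*x^3 dx = -81;  ∫_0^3 10*x^2 dx = 90;  ∫_0^3 6*x dx = 27.
Sum: -81 + 90 + 27 = 36.
So RHS = -∫_0^3 v(x) φ(x) dx = -36.
LHS = RHS, so the identity holds for this test φ.
Moreover u is smooth here and v(x) = u'(x) = 4*x + 2 pointwise, so the identity holds for every test function. Hence v is the weak derivative of u.


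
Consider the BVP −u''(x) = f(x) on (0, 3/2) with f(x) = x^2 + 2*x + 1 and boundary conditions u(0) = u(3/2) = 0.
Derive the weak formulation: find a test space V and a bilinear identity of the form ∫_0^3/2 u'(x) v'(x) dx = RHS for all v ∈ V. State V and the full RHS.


V = H^1_0(0, 3/2) (so v(0) = v(3/2) = 0); weak form: ∫_0^3/2 u'v' dx = ∫_0^3/2 (x^2 + 2*x + 1) v dx for all v ∈ V.

Multiply both sides by a test function v and integrate from 0 to 3/2:
  ∫_0^3/2 −u''(x) v(x) dx = ∫_0^3/2 f(x) v(x) dx.
Integrate the LHS by parts once:
  ∫_0^3/2 −u'' v dx = −[u'(x) v(x)]_0^3/2 + ∫_0^3/2 u'(x) v'(x) dx.
Thus ∫_0^3/2 u'(x) v'(x) dx = ∫_0^3/2 f(x) v(x) dx + [u'(x) v(x)]_0^3/2.
Choose V so that boundary terms are either known or forced to vanish.
u is Dirichlet: u(0) = u(3/2) = 0. Let V = H^1_0(0, 3/2); then v(0) = v(3/2) = 0, and [u' v]_0^3/2 = 0.
Weak formulation: find u (satisfying any essential BC) such that ∫_0^3/2 u'(x) v'(x) dx = ∫_0^3/2 f v dx for all v ∈ V.
Substituting f(x) = x^2 + 2*x + 1, the right-hand side is ∫_0^3/2 (x^2 + 2*x + 1) v dx.


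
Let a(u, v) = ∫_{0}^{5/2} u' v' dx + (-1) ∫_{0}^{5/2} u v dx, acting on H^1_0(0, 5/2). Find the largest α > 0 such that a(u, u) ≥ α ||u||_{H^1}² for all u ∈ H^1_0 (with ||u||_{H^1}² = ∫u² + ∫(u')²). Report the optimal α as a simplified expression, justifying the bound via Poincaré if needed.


α = (-25 + 4*π^2)/(25 + 4*π^2)

Coercivity of a(·,·) on H^1_0(0, 5/2) means a(u, u) ≥ α ||u||_{H^1}² for every u ∈ H^1_0.
The interval has length L = 5/2, and Poincaré/coercivity depend only on L. Here a(u, u) = ∫(u')² + (-1)·∫u².
Here c = -1 < 0 with |c| < (π/L)² = 4*π^2/25, so coercivity still holds. The condition a(u,u) ≥ α||u||_{H^1}² reads (1−α)∫(u')² ≥ (α−c)∫u². Any admissible α is ≤ 1 (rapidly oscillating u have ∫u²/∫(u')² → 0), and α = 1 would force 0 ≥ (1−c)∫u², impossible since c < 1; so 1−α > 0. By the sharp Poincaré inequality on H^1_0 of an interval of length L, ∫(u')² ≥ (π/L)²∫u² with equality for the first sine mode sin(π(x−x₀)/L) (x₀ the left endpoint), so the inequality holds for all u iff (1−α)(π/L)² ≥ α − c, i.e. α ≤ ((π/L)² + c)/((π/L)² + 1) = (1 + c(L/π)²)/(1 + (L/π)²). (Direct route, valid since c ≤ 0: Poincaré gives c∫u² ≥ c(L/π)²∫(u')², so a(u,u) ≥ (1 + c(L/π)²)∫(u')², while ||u||_{H^1}² ≤ (1 + (L/π)²)∫(u')²; dividing yields the same α.) With (π/L)² = 4*π^2/25 and c = -1, the largest admissible constant is α = ((π/L)² + c)/((π/L)² + 1).
Simplifying, α = (-25 + 4*π^2)/(25 + 4*π^2).


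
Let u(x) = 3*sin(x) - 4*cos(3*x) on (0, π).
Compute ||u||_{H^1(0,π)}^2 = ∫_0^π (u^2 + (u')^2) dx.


||u||_{H^1(0,π)}^2 = 89*π

u'(x) = 12*sin(3*x) + 3*cos(x).
Expand u² and (u')² and integrate term by term on (0, π), using: for integers n ≥ 1, ∫_0^π sin²(nx) dx = ∫_0^π cos²(nx) dx = π/2; for n ≠ n', ∫_0^π sin(nx)sin(n'x) dx = ∫_0^π cos(nx)cos(n'x) dx = 0; and by product-to-sum, ∫_0^π sin(nx)cos(n'x) dx = ½∫_0^π [sin((n+n')x) + sin((n−n')x)] dx, which is 0 when n+n' is even and 2n/(n²−n'²) when n+n' is odd (it need not vanish on (0, π)).
  u² squared terms: (-4)²·∫cos(3x)² dx = 16·π/2 = 8*π;  (3)²·∫sin(x)² dx = 9·π/2 = 9*π/2.
  u² cross terms: 2·(-4)·(3)·∫cos(3x)·sin(x) dx = -24·(0) = 0.
  So ∫_0^π u² dx = 8*π + 9*π/2 + 0 = 25*π/2.
  (u')² squared terms: (3)²·∫cos(x)² dx = 9·π/2 = 9*π/2;  (12)²·∫sin(3x)² dx = 144·π/2 = 72*π.
  (u')² cross terms: 2·(3)·(12)·∫cos(x)·sin(3x) dx = 72·(0) = 0.
  So ∫_0^π (u')² dx = 9*π/2 + 72*π + 0 = 153*π/2.
||u||_{H^1}^2 = (25*π/2) + (153*π/2) = 89*π.


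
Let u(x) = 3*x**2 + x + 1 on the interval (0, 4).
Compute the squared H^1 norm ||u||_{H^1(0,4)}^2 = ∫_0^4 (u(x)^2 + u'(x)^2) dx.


||u||_{H^1}^2 = 48968/15

The H^1 norm (squared) on an interval (0, L) is
  ||u||_{H^1}^2 = ∫_0^L u(x)^2 dx + ∫_0^L u'(x)^2 dx.
Compute u'(x) = 6*x + 1.
Then u(x)^2 = 9*x**4 + 6*x**3 + 7*x**2 + 2*x + 1 and u'(x)^2 = 36*x**2 + 12*x + 1.
Integrate each monomial from 0 to 4 using ∫_0^4 c·x^n dx = c·4^(n+1)/(n+1):
  ∫_0^4 u(x)^2 dx = ∫_0^4 (9*x^4 + 6*x^3 + 7*x^2 + 2*x + 1) dx. Term by term:
    ∫_0^4 9*x^4 dx = 9216/5;  ∫_0^4 6*x^3 dx = 384;  ∫_0^4 7*x^2 dx = 448/3;
    ∫_0^4 2*x dx = 16;  ∫_0^4 1 dx = 4.
  Sum: 9216/5 + 384 + 448/3 + 16 + 4 = 35948/15.
  ∫_0^4 u'(x)^2 dx = ∫_0^4 (36*x^2 + 12*x + 1) dx. Term by term:
    ∫_0^4 36*x^2 dx = 768;  ∫_0^4 12*x dx = 96;  ∫_0^4 1 dx = 4.
  Sum: 768 + 96 + 4 = 868.
Adding: ||u||_{H^1}^2 = 35948/15 + 868 = 48968/15.


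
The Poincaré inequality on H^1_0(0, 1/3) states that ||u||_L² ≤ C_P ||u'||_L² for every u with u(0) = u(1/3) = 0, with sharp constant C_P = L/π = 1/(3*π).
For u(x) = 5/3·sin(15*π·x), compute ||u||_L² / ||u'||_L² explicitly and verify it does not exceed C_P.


||u||_L² / ||u'||_L² = 1/(15*π) < C_P = 1/(3*π).

u(x) = 5/3·sin(15*π·x), so u'(x) = 25*π*cos(15*π*x).
Writing u(x) = A·sin(kπx/L) with A = 5/3 and k = 5, use ∫_0^L sin²(kπx/L) dx = L/2 and ∫_0^L cos²(kπx/L) dx = L/2.
u² = 25/9·sin²(15*π·x) and (u')² = 625*π^2·cos²(15*π·x), and each of sin², cos² integrates to L/2 = 1/6 over (0, 1/3).
∫_0^1/3 u² dx = 25/54, so ||u||_L² = 5*sqrt(6)/18.
∫_0^1/3 (u')² dx = 625*π^2/6, so ||u'||_L² = 25*sqrt(6)*π/6.
Ratio ||u||_L² / ||u'||_L² = 1/(15*π).
Sharp Poincaré constant on H^1_0(0, 1/3) is C_P = L/π = 1/(3*π), achieved by sin(3*π·x).
This is the k = 5 harmonic; the ratio L/(kπ) is strictly less than C_P = L/π, consistent with the sharp inequality ||u||_L² ≤ C_P ||u'||_L².


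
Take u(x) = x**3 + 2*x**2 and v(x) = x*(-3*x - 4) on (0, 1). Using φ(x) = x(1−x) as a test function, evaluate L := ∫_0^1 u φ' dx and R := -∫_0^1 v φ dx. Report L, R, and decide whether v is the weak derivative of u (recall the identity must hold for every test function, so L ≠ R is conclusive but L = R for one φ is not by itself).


LHS = -29/60, RHS = 29/60. No, v is not the weak derivative of u.

u(x) = x**3 + 2*x**2, classical derivative u'(x) = 3*x**2 + 4*x.
φ(x) = x(1−x), so φ'(x) = 1 - 2*x.
Note φ(0) = φ(1) = 0, so the boundary term u·φ vanishes.
LHS = ∫_0^1 u(x) φ'(x) dx = ∫_0^1 (-2*x^4 - 3*x^3 + 2*x^2) dx. Term by term:
  ∫_0^1 -2*x^4 dx = -2/5;  ∫_0^1 -3*x^3 dx = -3/4;  ∫_0^1 2*x^2 dx = 2/3.
Sum: -2/5 − 3/4 + 2/3 = -29/60.
So LHS = -29/60.
∫_0^1 v(x) φ(x) dx = ∫_0^1 (3*x^4 + x^3 - 4*x^2) dx. Term by term:
  ∫_0^1 3*x^4 dx = 3/5;  ∫_0^1 x^3 dx = 1/4;  ∫_0^1 -4*x^2 dx = -4/3.
Sum: 3/5 + 1/4 − 4/3 = -29/60.
So RHS = -∫_0^1 v(x) φ(x) dx = 29/60.
LHS − RHS = -29/30 ≠ 0, so the identity fails.
(For a valid weak derivative the identity must hold for EVERY test function, in particular this one. The failure shows v is NOT the weak derivative of u.)
Correct weak derivative would be u'(x) = 3*x**2 + 4*x.


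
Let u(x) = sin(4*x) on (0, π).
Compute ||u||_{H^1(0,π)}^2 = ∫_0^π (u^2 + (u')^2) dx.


||u||_{H^1(0,π)}^2 = 17*π/2

u'(x) = 4*cos(4*x).
Expand u² and (u')² and integrate term by term on (0, π), using: for integers n ≥ 1, ∫_0^π sin²(nx) dx = ∫_0^π cos²(nx) dx = π/2; for n ≠ n', ∫_0^π sin(nx)sin(n'x) dx = ∫_0^π cos(nx)cos(n'x) dx = 0; and by product-to-sum, ∫_0^π sin(nx)cos(n'x) dx = ½∫_0^π [sin((n+n')x) + sin((n−n')x)] dx, which is 0 when n+n' is even and 2n/(n²−n'²) when n+n' is odd (it need not vanish on (0, π)).
  u² squared terms: (1)²·∫sin(4x)² dx = 1·π/2 = π/2.
  So ∫_0^π u² dx = π/2.
  (u')² squared terms: (4)²·∫cos(4x)² dx = 16·π/2 = 8*π.
  So ∫_0^π (u')² dx = 8*π.
||u||_{H^1}^2 = (π/2) + (8*π) = 17*π/2.


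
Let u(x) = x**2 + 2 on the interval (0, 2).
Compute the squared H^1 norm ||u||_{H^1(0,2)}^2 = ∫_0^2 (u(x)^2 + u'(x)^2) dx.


||u||_{H^1}^2 = 536/15

The H^1 norm (squared) on an interval (0, L) is
  ||u||_{H^1}^2 = ∫_0^L u(x)^2 dx + ∫_0^L u'(x)^2 dx.
Compute u'(x) = 2*x.
Then u(x)^2 = x**4 + 4*x**2 + 4 and u'(x)^2 = 4*x**2.
Integrate each monomial from 0 to 2 using ∫_0^2 c·x^n dx = c·2^(n+1)/(n+1):
  ∫_0^2 u(x)^2 dx = ∫_0^2 (x^4 + 4*x^2 + 4) dx. Term by term:
    ∫_0^2 x^4 dx = 32/5;  ∫_0^2 4*x^2 dx = 32/3;  ∫_0^2 4 dx = 8.
  Sum: 32/5 + 32/3 + 8 = 376/15.
  ∫_0^2 u'(x)^2 dx = ∫_0^2 (4*x^2) dx. Term by term:
    ∫_0^2 4*x^2 dx = 32/3.
Adding: ||u||_{H^1}^2 = 376/15 + 32/3 = 536/15.


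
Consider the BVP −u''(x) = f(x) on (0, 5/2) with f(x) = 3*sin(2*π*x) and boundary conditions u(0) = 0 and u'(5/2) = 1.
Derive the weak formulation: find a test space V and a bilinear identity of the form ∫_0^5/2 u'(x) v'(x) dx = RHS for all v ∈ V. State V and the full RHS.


V = {v ∈ H^1(0, 5/2) : v(0) = 0} (test functions vanish at x = 0 where u is specified); weak form: ∫_0^5/2 u'v' dx = ∫_0^5/2 (3*sin(2*π*x)) v dx + v(5/2) for all v ∈ V.

Multiply both sides by a test function v and integrate from 0 to 5/2:
  ∫_0^5/2 −u''(x) v(x) dx = ∫_0^5/2 f(x) v(x) dx.
Integrate the LHS by parts once:
  ∫_0^5/2 −u'' v dx = −[u'(x) v(x)]_0^5/2 + ∫_0^5/2 u'(x) v'(x) dx.
Thus ∫_0^5/2 u'(x) v'(x) dx = ∫_0^5/2 f(x) v(x) dx + [u'(x) v(x)]_0^5/2.
Choose V so that boundary terms are either known or forced to vanish.
Mixed BC: u(0) = 0 (Dirichlet) and u'(5/2) = 1 (Neumann). Define V = {v ∈ H^1(0, 5/2) : v(0) = 0}. Then [u' v]_0^5/2 = u'(5/2)·v(5/2) − u'(0)·0 = v(5/2).
Weak formulation: find u (satisfying any essential BC) such that ∫_0^5/2 u'(x) v'(x) dx = ∫_0^5/2 f v dx + v(5/2) for all v ∈ V (Dirichlet at 0 absorbed into V; Neumann datum at x = 5/2 contributes the boundary term).
Substituting f(x) = 3*sin(2*π*x), the right-hand side is ∫_0^5/2 (3*sin(2*π*x)) v dx + v(5/2).


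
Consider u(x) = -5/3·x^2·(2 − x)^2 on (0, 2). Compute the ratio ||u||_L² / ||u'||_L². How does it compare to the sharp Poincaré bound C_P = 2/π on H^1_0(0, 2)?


||u||_L² / ||u'||_L² = sqrt(3)/3 < C_P = 2/π.

u(x) = -5/3·x^2·(2 − x)^2, so u'(x) = 20*x*(-x^2 + 3*x - 2)/3.
u(x) = -5/3·x^2·(2 − x)^2 vanishes at x = 0 and x = 2, so u ∈ H^1_0(0, 2). Differentiate via the product rule and integrate the resulting polynomials term by term.
  ∫_0^2 u² dx = ∫_0^2 (25*x^8/9 - 200*x^7/9 + 200*x^6/3 - 800*x^5/9 + 400*x^4/9) dx. Term by term:
    ∫_0^2 25*x^8/9 dx = 12800/81;  ∫_0^2 -200*x^7/9 dx = -6400/9;  ∫_0^2 200*x^6/3 dx = 25600/21;
    ∫_0^2 -800*x^5/9 dx = -25600/27;  ∫_0^2 400*x^4/9 dx = 2560/9.
  Sum: 12800/81 − 6400/9 + 25600/21 − 25600/27 + 2560/9 = 1280/567.
  ∫_0^2 (u')² dx = ∫_0^2 (400*x^6/9 - 800*x^5/3 + 5200*x^4/9 - 1600*x^3/3 + 1600*x^2/9) dx. Term by term:
    ∫_0^2 400*x^6/9 dx = 51200/63;  ∫_0^2 -800*x^5/3 dx = -25600/9;  ∫_0^2 5200*x^4/9 dx = 33280/9;
    ∫_0^2 -1600*x^3/3 dx = -6400/3;  ∫_0^2 1600*x^2/9 dx = 12800/27.
  Sum: 51200/63 − 25600/9 + 33280/9 − 6400/3 + 12800/27 = 1280/189.
∫_0^2 u² dx = 1280/567, so ||u||_L² = 16*sqrt(35)/63.
∫_0^2 (u')² dx = 1280/189, so ||u'||_L² = 16*sqrt(105)/63.
Ratio ||u||_L² / ||u'||_L² = sqrt(3)/3.
Sharp Poincaré constant on H^1_0(0, 2) is C_P = L/π = 2/π, achieved by sin(π/2·x).
A polynomial bump cannot attain the sharp Poincaré constant (only the first sine eigenfunction does), so the ratio is strictly less than C_P, consistent with ||u||_L² ≤ C_P ||u'||_L².


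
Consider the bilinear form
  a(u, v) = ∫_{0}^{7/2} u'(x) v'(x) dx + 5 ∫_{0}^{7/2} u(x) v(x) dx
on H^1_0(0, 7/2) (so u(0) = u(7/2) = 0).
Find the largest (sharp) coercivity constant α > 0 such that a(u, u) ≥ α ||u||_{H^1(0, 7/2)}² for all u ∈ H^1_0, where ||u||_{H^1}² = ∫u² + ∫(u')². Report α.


α = 1

Coercivity of a(·,·) on H^1_0(0, 7/2) means a(u, u) ≥ α ||u||_{H^1}² for every u ∈ H^1_0.
The interval has length L = 7/2, and Poincaré/coercivity depend only on L. Here a(u, u) = ∫(u')² + (5)·∫u².
Here c = 5 ≥ 1, so a(u,u) = ∫(u')² + c∫u² ≥ ∫(u')² + ∫u² = ||u||_{H^1}², i.e. α = 1 works. No larger α is possible: a(u,u) ≥ α||u||_{H^1}² means (1−α)∫(u')² ≥ (α−c)∫u², and for the modes u_n = sin(nπ(x−x₀)/L) (x₀ the left endpoint) one has ∫u_n²/∫(u_n')² = (L/(nπ))² → 0, so a(u_n,u_n)/||u_n||_{H^1}² → 1. Hence the optimal constant is α = 1.
Therefore α = 1.


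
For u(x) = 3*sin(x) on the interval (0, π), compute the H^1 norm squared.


||u||_{H^1(0,π)}^2 = 9*π

u'(x) = 3*cos(x).
Expand u² and (u')² and integrate term by term on (0, π), using: for integers n ≥ 1, ∫_0^π sin²(nx) dx = ∫_0^π cos²(nx) dx = π/2; for n ≠ n', ∫_0^π sin(nx)sin(n'x) dx = ∫_0^π cos(nx)cos(n'x) dx = 0; and by product-to-sum, ∫_0^π sin(nx)cos(n'x) dx = ½∫_0^π [sin((n+n')x) + sin((n−n')x)] dx, which is 0 when n+n' is even and 2n/(n²−n'²) when n+n' is odd (it need not vanish on (0, π)).
  u² squared terms: (3)²·∫sin(x)² dx = 9·π/2 = 9*π/2.
  So ∫_0^π u² dx = 9*π/2.
  (u')² squared terms: (3)²·∫cos(x)² dx = 9·π/2 = 9*π/2.
  So ∫_0^π (u')² dx = 9*π/2.
||u||_{H^1}^2 = (9*π/2) + (9*π/2) = 9*π.


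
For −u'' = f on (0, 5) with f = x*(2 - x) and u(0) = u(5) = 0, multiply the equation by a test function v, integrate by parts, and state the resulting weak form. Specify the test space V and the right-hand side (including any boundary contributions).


V = H^1_0(0, 5) (so v(0) = v(5) = 0); weak form: ∫_0^5 u'v' dx = ∫_0^5 (x*(2 - x)) v dx for all v ∈ V.

Multiply both sides by a test function v and integrate from 0 to 5:
  ∫_0^5 −u''(x) v(x) dx = ∫_0^5 f(x) v(x) dx.
Integrate the LHS by parts once:
  ∫_0^5 −u'' v dx = −[u'(x) v(x)]_0^5 + ∫_0^5 u'(x) v'(x) dx.
Thus ∫_0^5 u'(x) v'(x) dx = ∫_0^5 f(x) v(x) dx + [u'(x) v(x)]_0^5.
Choose V so that boundary terms are either known or forced to vanish.
u is Dirichlet: u(0) = u(5) = 0. Let V = H^1_0(0, 5); then v(0) = v(5) = 0, and [u' v]_0^5 = 0.
Weak formulation: find u (satisfying any essential BC) such that ∫_0^5 u'(x) v'(x) dx = ∫_0^5 f v dx for all v ∈ V.
Substituting f(x) = x*(2 - x), the right-hand side is ∫_0^5 (x*(2 - x)) v dx.


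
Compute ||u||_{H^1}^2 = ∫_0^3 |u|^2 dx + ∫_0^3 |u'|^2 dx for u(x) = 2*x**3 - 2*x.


||u||_{H^1}^2 = 85488/35

The H^1 norm (squared) on an interval (0, L) is
  ||u||_{H^1}^2 = ∫_0^L u(x)^2 dx + ∫_0^L u'(x)^2 dx.
Compute u'(x) = 6*x**2 - 2.
Then u(x)^2 = 4*x**6 - 8*x**4 + 4*x**2 and u'(x)^2 = 36*x**4 - 24*x**2 + 4.
Integrate each monomial from 0 to 3 using ∫_0^3 c·x^n dx = c·3^(n+1)/(n+1):
  ∫_0^3 u(x)^2 dx = ∫_0^3 (4*x^6 - 8*x^4 + 4*x^2) dx. Term by term:
    ∫_0^3 4*x^6 dx = 8748/7;  ∫_0^3 -8*x^4 dx = -1944/5;  ∫_0^3 4*x^2 dx = 36.
  Sum: 8748/7 − 1944/5 + 36 = 31392/35.
  ∫_0^3 u'(x)^2 dx = ∫_0^3 (36*x^4 - 24*x^2 + 4) dx. Term by term:
    ∫_0^3 36*x^4 dx = 8748/5;  ∫_0^3 -24*x^2 dx = -216;  ∫_0^3 4 dx = 12.
  Sum: 8748/5 − 216 + 12 = 7728/5.
Adding: ||u||_{H^1}^2 = 31392/35 + 7728/5 = 85488/35.


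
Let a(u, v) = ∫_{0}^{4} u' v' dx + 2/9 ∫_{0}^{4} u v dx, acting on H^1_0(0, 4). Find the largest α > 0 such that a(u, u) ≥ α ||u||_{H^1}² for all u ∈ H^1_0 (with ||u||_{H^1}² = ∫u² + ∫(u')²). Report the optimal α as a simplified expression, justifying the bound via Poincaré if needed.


α = (32/9 + π^2)/(π^2 + 16)

Coercivity of a(·,·) on H^1_0(0, 4) means a(u, u) ≥ α ||u||_{H^1}² for every u ∈ H^1_0.
The interval has length L = 4, and Poincaré/coercivity depend only on L. Here a(u, u) = ∫(u')² + (2/9)·∫u².
Here 0 < c = 2/9 < 1. The condition a(u,u) ≥ α||u||_{H^1}² reads (1−α)∫(u')² ≥ (α−c)∫u². Any admissible α is ≤ 1 (rapidly oscillating u have ∫u²/∫(u')² → 0), and α = 1 would force 0 ≥ (1−c)∫u², impossible since c < 1; so 1−α > 0. By the sharp Poincaré inequality on H^1_0 of an interval of length L, ∫(u')² ≥ (π/L)²∫u² with equality for the first sine mode sin(π(x−x₀)/L) (x₀ the left endpoint), so the inequality holds for all u iff (1−α)(π/L)² ≥ α − c, i.e. α ≤ ((π/L)² + c)/((π/L)² + 1) = (1 + c(L/π)²)/(1 + (L/π)²). With (π/L)² = π^2/16 and c = 2/9, the largest admissible constant is α = ((π/L)² + c)/((π/L)² + 1).
Simplifying, α = (32/9 + π^2)/(π^2 + 16).


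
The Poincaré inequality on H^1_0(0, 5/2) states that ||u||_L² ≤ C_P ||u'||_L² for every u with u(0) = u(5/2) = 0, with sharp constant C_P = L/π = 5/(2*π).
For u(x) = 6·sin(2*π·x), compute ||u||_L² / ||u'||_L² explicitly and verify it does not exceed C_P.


||u||_L² / ||u'||_L² = 1/(2*π) < C_P = 5/(2*π).

u(x) = 6·sin(2*π·x), so u'(x) = 12*π*cos(2*π*x).
Writing u(x) = A·sin(kπx/L) with A = 6 and k = 5, use ∫_0^L sin²(kπx/L) dx = L/2 and ∫_0^L cos²(kπx/L) dx = L/2.
u² = 36·sin²(2*π·x) and (u')² = 144*π^2·cos²(2*π·x), and each of sin², cos² integrates to L/2 = 5/4 over (0, 5/2).
∫_0^5/2 u² dx = 45, so ||u||_L² = 3*sqrt(5).
∫_0^5/2 (u')² dx = 180*π^2, so ||u'||_L² = 6*sqrt(5)*π.
Ratio ||u||_L² / ||u'||_L² = 1/(2*π).
Sharp Poincaré constant on H^1_0(0, 5/2) is C_P = L/π = 5/(2*π), achieved by sin(2*π/5·x).
This is the k = 5 harmonic; the ratio L/(kπ) is strictly less than C_P = L/π, consistent with the sharp inequality ||u||_L² ≤ C_P ||u'||_L².


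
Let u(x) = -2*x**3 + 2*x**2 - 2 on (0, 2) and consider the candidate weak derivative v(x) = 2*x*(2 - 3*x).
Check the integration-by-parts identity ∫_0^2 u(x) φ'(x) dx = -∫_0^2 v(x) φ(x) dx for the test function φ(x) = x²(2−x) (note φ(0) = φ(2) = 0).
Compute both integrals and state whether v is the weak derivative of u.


LHS = 32/5, RHS = 32/5. Yes, v = u' weakly.

u(x) = -2*x**3 + 2*x**2 - 2, classical derivative u'(x) = -6*x**2 + 4*x.
φ(x) = x²(2−x), so φ'(x) = x*(4 - 3*x).
Note φ(0) = φ(2) = 0, so the boundary term u·φ vanishes.
LHS = ∫_0^2 u(x) φ'(x) dx = ∫_0^2 (6*x^5 - 14*x^4 + 8*x^3 + 6*x^2 - 8*x) dx. Term by term:
  ∫_0^2 6*x^5 dx = 64;  ∫_0^2 -14*x^4 dx = -448/5;  ∫_0^2 8*x^3 dx = 32;
  ∫_0^2 6*x^2 dx = 16;  ∫_0^2 -8*x dx = -16.
Sum: 64 − 448/5 + 32 + 16 − 16 = 32/5.
So LHS = 32/5.
∫_0^2 v(x) φ(x) dx = ∫_0^2 (6*x^5 - 16*x^4 + 8*x^3) dx. Term by term:
  ∫_0^2 6*x^5 dx = 64;  ∫_0^2 -16*x^4 dx = -512/5;  ∫_0^2 8*x^3 dx = 32.
Sum: 64 − 512/5 + 32 = -32/5.
So RHS = -∫_0^2 v(x) φ(x) dx = 32/5.
LHS = RHS, so the identity holds for this test φ.
Moreover u is smooth here and v(x) = u'(x) = -6*x**2 + 4*x pointwise, so the identity holds for every test function. Hence v is the weak derivative of u.


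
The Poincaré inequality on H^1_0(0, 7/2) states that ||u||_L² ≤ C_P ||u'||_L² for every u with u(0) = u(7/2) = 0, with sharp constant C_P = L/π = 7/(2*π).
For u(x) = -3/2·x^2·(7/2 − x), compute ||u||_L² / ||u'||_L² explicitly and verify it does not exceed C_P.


||u||_L² / ||u'||_L² = sqrt(14)/4 < C_P = 7/(2*π).

u(x) = -3/2·x^2·(7/2 − x), so u'(x) = 3*x*(3*x - 7)/2.
u(x) = -3/2·x^2·(7/2 − x) vanishes at x = 0 and x = 7/2, so u ∈ H^1_0(0, 7/2). Differentiate via the product rule and integrate the resulting polynomials term by term.
  ∫_0^7/2 u² dx = ∫_0^7/2 (9*x^6/4 - 63*x^5/4 + 441*x^4/16) dx. Term by term:
    ∫_0^7/2 9*x^6/4 dx = 1058841/512;  ∫_0^7/2 -63*x^5/4 dx = -2470629/512;  ∫_0^7/2 441*x^4/16 dx = 7411887/2560.
  Sum: 1058841/512 − 2470629/512 + 7411887/2560 = 352947/2560.
  ∫_0^7/2 (u')² dx = ∫_0^7/2 (81*x^4/4 - 189*x^3/2 + 441*x^2/4) dx. Term by term:
    ∫_0^7/2 81*x^4/4 dx = 1361367/640;  ∫_0^7/2 -189*x^3/2 dx = -453789/128;  ∫_0^7/2 441*x^2/4 dx = 50421/32.
  Sum: 1361367/640 − 453789/128 + 50421/32 = 50421/320.
∫_0^7/2 u² dx = 352947/2560, so ||u||_L² = 343*sqrt(30)/160.
∫_0^7/2 (u')² dx = 50421/320, so ||u'||_L² = 49*sqrt(105)/40.
Ratio ||u||_L² / ||u'||_L² = sqrt(14)/4.
Sharp Poincaré constant on H^1_0(0, 7/2) is C_P = L/π = 7/(2*π), achieved by sin(2*π/7·x).
A polynomial bump cannot attain the sharp Poincaré constant (only the first sine eigenfunction does), so the ratio is strictly less than C_P, consistent with ||u||_L² ≤ C_P ||u'||_L².


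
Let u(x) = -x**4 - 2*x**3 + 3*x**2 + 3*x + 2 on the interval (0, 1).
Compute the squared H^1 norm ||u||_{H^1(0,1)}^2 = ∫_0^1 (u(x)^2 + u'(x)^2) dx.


||u||_{H^1}^2 = 1184/45

The H^1 norm (squared) on an interval (0, L) is
  ||u||_{H^1}^2 = ∫_0^L u(x)^2 dx + ∫_0^L u'(x)^2 dx.
Compute u'(x) = -4*x**3 - 6*x**2 + 6*x + 3.
Then u(x)^2 = x**8 + 4*x**7 - 2*x**6 - 18*x**5 - 7*x**4 + 10*x**3 + 21*x**2 + 12*x + 4 and u'(x)^2 = 16*x**6 + 48*x**5 - 12*x**4 - 96*x**3 + 36*x + 9.
Integrate each monomial from 0 to 1 using ∫_0^1 c·x^n dx = c·1^(n+1)/(n+1):
  ∫_0^1 u(x)^2 dx = ∫_0^1 (x^8 + 4*x^7 - 2*x^6 - 18*x^5 - 7*x^4 + 10*x^3 + 21*x^2 + 12*x + 4) dx. Term by term:
    ∫_0^1 x^8 dx = 1/9;  ∫_0^1 4*x^7 dx = 1/2;  ∫_0^1 -2*x^6 dx = -2/7;
    ∫_0^1 -18*x^5 dx = -3;  ∫_0^1 -7*x^4 dx = -7/5;  ∫_0^1 10*x^3 dx = 5/2;
    ∫_0^1 21*x^2 dx = 7;  ∫_0^1 12*x dx = 6;  ∫_0^1 4 dx = 4.
  Sum: 1/9 + 1/2 − 2/7 − 3 − 7/5 + 5/2 + 7 + 6 + 4 = 4859/315.
  ∫_0^1 u'(x)^2 dx = ∫_0^1 (16*x^6 + 48*x^5 - 12*x^4 - 96*x^3 + 36*x + 9) dx. Term by term:
    ∫_0^1 16*x^6 dx = 16/7;  ∫_0^1 48*x^5 dx = 8;  ∫_0^1 -12*x^4 dx = -12/5;
    ∫_0^1 -96*x^3 dx = -24;  ∫_0^1 36*x dx = 18;  ∫_0^1 9 dx = 9.
  Sum: 16/7 + 8 − 12/5 − 24 + 18 + 9 = 381/35.
Adding: ||u||_{H^1}^2 = 4859/315 + 381/35 = 1184/45.


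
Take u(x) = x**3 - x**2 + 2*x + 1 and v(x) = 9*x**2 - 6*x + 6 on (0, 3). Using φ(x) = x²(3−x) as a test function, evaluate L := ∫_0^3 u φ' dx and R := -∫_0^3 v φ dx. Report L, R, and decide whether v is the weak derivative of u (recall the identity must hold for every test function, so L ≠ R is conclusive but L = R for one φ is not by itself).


LHS = -621/10, RHS = -1863/10. No, v is not the weak derivative of u.

u(x) = x**3 - x**2 + 2*x + 1, classical derivative u'(x) = 3*x**2 - 2*x + 2.
φ(x) = x²(3−x), so φ'(x) = 3*x*(2 - x).
Note φ(0) = φ(3) = 0, so the boundary term u·φ vanishes.
LHS = ∫_0^3 u(x) φ'(x) dx = ∫_0^3 (-3*x^5 + 9*x^4 - 12*x^3 + 9*x^2 + 6*x) dx. Term by term:
  ∫_0^3 -3*x^5 dx = -729/2;  ∫_0^3 9*x^4 dx = 2187/5;  ∫_0^3 -12*x^3 dx = -243;
  ∫_0^3 9*x^2 dx = 81;  ∫_0^3 6*x dx = 27.
Sum: -729/2 + 2187/5 − 243 + 81 + 27 = -621/10.
So LHS = -621/10.
∫_0^3 v(x) φ(x) dx = ∫_0^3 (-9*x^5 + 33*x^4 - 24*x^3 + 18*x^2) dx. Term by term:
  ∫_0^3 -9*x^5 dx = -2187/2;  ∫_0^3 33*x^4 dx = 8019/5;  ∫_0^3 -24*x^3 dx = -486;
  ∫_0^3 18*x^2 dx = 162.
Sum: -2187/2 + 8019/5 − 486 + 162 = 1863/10.
So RHS = -∫_0^3 v(x) φ(x) dx = -1863/10.
LHS − RHS = 621/5 ≠ 0, so the identity fails.
(For a valid weak derivative the identity must hold for EVERY test function, in particular this one. The failure shows v is NOT the weak derivative of u.)
Correct weak derivative would be u'(x) = 3*x**2 - 2*x + 2.
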